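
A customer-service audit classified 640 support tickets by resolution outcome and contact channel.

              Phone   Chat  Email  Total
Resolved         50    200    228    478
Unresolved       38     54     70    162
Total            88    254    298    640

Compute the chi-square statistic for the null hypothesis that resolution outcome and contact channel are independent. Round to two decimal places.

17.59

Grand total N = 640.
Expected counts (row total × column total / N):
  Resolved, Phone: 478×88/640 = 65.725
  Resolved, Chat: 478×254/640 = 189.706
  Resolved, Email: 478×298/640 = 222.569
  Unresolved, Phone: 162×88/640 = 22.275
  Unresolved, Chat: 162×254/640 = 64.294
  Unresolved, Email: 162×298/640 = 75.431
Contributions (O − E)²/E:
  (50 − 65.725)²/65.725 = 3.7623
  (200 − 189.706)²/189.706 = 0.5586
  (228 − 222.569)²/222.569 = 0.1325
  (38 − 22.275)²/22.275 = 11.1010
  (54 − 64.294)²/64.294 = 1.6482
  (70 − 75.431)²/75.431 = 0.3910
χ² = 3.7623 + 0.5586 + 0.1325 + 11.1010 + 1.6482 + 0.3910 = 17.59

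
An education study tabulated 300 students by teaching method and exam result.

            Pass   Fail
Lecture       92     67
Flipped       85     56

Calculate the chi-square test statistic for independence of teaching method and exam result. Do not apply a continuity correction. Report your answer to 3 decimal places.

Row totals: 159, 141. Column totals: 177, 123. Grand total N = 300.
Expected counts (row total × column total / N):
  Lecture, Pass: 159×177/300 = 93.8100
  Lecture, Fail: 159×123/300 = 65.1900
  Flipped, Pass: 141×177/300 = 83.1900
  Flipped, Fail: 141×123/300 = 57.8100
Contributions (O − E)²/E:
  (92 − 93.8100)²/93.8100 = 0.0349
  (67 − 65.1900)²/65.1900 = 0.0503
  (85 − 83.1900)²/83.1900 = 0.0394
  (56 − 57.8100)²/57.8100 = 0.0567
χ² = 0.0349 + 0.0503 + 0.0394 + 0.0567 = 0.181

0.181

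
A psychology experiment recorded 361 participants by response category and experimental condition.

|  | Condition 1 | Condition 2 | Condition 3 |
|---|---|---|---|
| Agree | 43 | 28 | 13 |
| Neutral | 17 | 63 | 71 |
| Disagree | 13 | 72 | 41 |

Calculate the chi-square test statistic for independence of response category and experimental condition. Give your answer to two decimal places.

Row totals: 84, 151, 126. Column totals: 73, 163, 125. Grand total N = 361.
Expected counts (row total × column total / N):
  Agree, Condition 1: 84×73/361 = 16.986
  Agree, Condition 2: 84×163/361 = 37.928
  Agree, Condition 3: 84×125/361 = 29.086
  Neutral, Condition 1: 151×73/361 = 30.535
  Neutral, Condition 2: 151×163/361 = 68.180
  Neutral, Condition 3: 151×125/361 = 52.285
  Disagree, Condition 1: 126×73/361 = 25.479
  Disagree, Condition 2: 126×163/361 = 56.892
  Disagree, Condition 3: 126×125/361 = 43.629
Contributions (O − E)²/E:
  (43 − 16.986)²/16.986 = 39.8404
  (28 − 37.928)²/37.928 = 2.5987
  (13 − 29.086)²/29.086 = 8.8964
  (17 − 30.535)²/30.535 = 5.9995
  (63 − 68.180)²/68.180 = 0.3936
  (71 − 52.285)²/52.285 = 6.6989
  (13 − 25.479)²/25.479 = 6.1119
  (72 − 56.892)²/56.892 = 4.0120
  (41 − 43.629)²/43.629 = 0.1584
χ² = 39.8404 + 2.5987 + 8.8964 + 5.9995 + 0.3936 + 6.6989 + 6.1119 + 4.0120 + 0.1584 = 74.71

74.71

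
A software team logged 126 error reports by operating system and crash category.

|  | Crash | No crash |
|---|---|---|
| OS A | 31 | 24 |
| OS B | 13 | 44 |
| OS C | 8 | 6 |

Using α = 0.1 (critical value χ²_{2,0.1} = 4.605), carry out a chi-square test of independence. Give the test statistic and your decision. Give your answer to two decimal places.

14.64; reject H₀

Row totals: 55, 57, 14. Column totals: 52, 74. Grand total N = 126.
Expected counts (row total × column total / N):
  OS A, Crash: 55×52/126 = 22.698
  OS A, No crash: 55×74/126 = 32.302
  OS B, Crash: 57×52/126 = 23.524
  OS B, No crash: 57×74/126 = 33.476
  OS C, Crash: 14×52/126 = 5.778
  OS C, No crash: 14×74/126 = 8.222
Contributions (O − E)²/E:
  (31 − 22.698)²/22.698 = 3.0365
  (24 − 32.302)²/32.302 = 2.1337
  (13 − 23.524)²/23.524 = 4.7082
  (44 − 33.476)²/33.476 = 3.3085
  (8 − 5.778)²/5.778 = 0.8545
  (6 − 8.222)²/8.222 = 0.6005
χ² = 3.0365 + 2.1337 + 4.7082 + 3.3085 + 0.8545 + 0.6005 = 14.64
df = (3−1)(2−1) = 2. Since 14.64 > 4.605, reject the null hypothesis of independence at α = 0.1.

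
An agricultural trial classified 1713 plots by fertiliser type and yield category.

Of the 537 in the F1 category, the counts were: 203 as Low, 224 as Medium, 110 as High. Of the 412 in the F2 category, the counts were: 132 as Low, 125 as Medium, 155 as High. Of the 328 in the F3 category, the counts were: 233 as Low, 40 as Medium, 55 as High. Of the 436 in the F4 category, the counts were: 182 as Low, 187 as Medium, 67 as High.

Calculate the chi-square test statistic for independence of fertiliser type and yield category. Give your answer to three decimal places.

198.368

Row totals: 537, 412, 328, 436. Column totals: 750, 576, 387. Grand total N = 1713.
Expected counts (row total × column total / N):
  F1, Low: 537×750/1713 = 235.1138
  F1, Medium: 537×576/1713 = 180.5674
  F1, High: 537×387/1713 = 121.3187
  F2, Low: 412×750/1713 = 180.3853
  F2, Medium: 412×576/1713 = 138.5359
  F2, High: 412×387/1713 = 93.0788
  F3, Low: 328×750/1713 = 143.6077
  F3, Medium: 328×576/1713 = 110.2907
  F3, High: 328×387/1713 = 74.1016
  F4, Low: 436×750/1713 = 190.8932
  F4, Medium: 436×576/1713 = 146.6060
  F4, High: 436×387/1713 = 98.5009
Contributions (O − E)²/E:
  (203 − 235.1138)²/235.1138 = 4.3864
  (224 − 180.5674)²/180.5674 = 10.4470
  (110 − 121.3187)²/121.3187 = 1.0560
  (132 − 180.3853)²/180.3853 = 12.9785
  (125 − 138.5359)²/138.5359 = 1.3225
  (155 − 93.0788)²/93.0788 = 41.1934
  (233 − 143.6077)²/143.6077 = 55.6445
  (40 − 110.2907)²/110.2907 = 44.7978
  (55 − 74.1016)²/74.1016 = 4.9239
  (182 − 190.8932)²/190.8932 = 0.4143
  (187 − 146.6060)²/146.6060 = 11.1297
  (67 − 98.5009)²/98.5009 = 10.0741
χ² = 4.3864 + 10.4470 + 1.0560 + 12.9785 + 1.3225 + 41.1934 + 55.6445 + 44.7978 + 4.9239 + 0.4143 + 11.1297 + 10.0741 = 198.368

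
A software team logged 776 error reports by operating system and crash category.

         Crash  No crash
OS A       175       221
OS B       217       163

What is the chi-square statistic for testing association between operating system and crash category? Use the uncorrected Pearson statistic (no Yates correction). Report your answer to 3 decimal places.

12.936

Row totals: 396, 380. Column totals: 392, 384. Grand total N = 776.
Expected counts (row total × column total / N):
  OS A, Crash: 396×392/776 = 200.0412
  OS A, No crash: 396×384/776 = 195.9588
  OS B, Crash: 380×392/776 = 191.9588
  OS B, No crash: 380×384/776 = 188.0412
Contributions (O − E)²/E:
  (175 − 200.0412)²/200.0412 = 3.1347
  (221 − 195.9588)²/195.9588 = 3.2000
  (217 − 191.9588)²/191.9588 = 3.2666
  (163 − 188.0412)²/188.0412 = 3.3347
χ² = 3.1347 + 3.2000 + 3.2666 + 3.3347 = 12.936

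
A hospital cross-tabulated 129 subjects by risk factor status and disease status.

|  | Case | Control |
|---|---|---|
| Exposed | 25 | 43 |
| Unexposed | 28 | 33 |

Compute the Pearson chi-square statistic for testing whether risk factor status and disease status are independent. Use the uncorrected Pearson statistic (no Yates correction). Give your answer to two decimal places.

1.11

Row totals: 68, 61. Column totals: 53, 76. Grand total N = 129.
Expected counts (row total × column total / N):
  Exposed, Case: 68×53/129 = 27.938
  Exposed, Control: 68×76/129 = 40.062
  Unexposed, Case: 61×53/129 = 25.062
  Unexposed, Control: 61×76/129 = 35.938
Contributions (O − E)²/E:
  (25 − 27.938)²/27.938 = 0.3090
  (43 − 40.062)²/40.062 = 0.2155
  (28 − 25.062)²/25.062 = 0.3444
  (33 − 35.938)²/35.938 = 0.2402
χ² = 0.3090 + 0.2155 + 0.3444 + 0.2402 = 1.11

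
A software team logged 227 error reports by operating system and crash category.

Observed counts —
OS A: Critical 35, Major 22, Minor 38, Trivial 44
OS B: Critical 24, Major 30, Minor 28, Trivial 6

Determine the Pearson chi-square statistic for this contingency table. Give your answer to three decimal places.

Row totals: 139, 88. Column totals: 59, 52, 66, 50. Grand total N = 227.
Expected counts (row total × column total / N):
  OS A, Critical: 139×59/227 = 36.1278
  OS A, Major: 139×52/227 = 31.8414
  OS A, Minor: 139×66/227 = 40.4141
  OS A, Trivial: 139×50/227 = 30.6167
  OS B, Critical: 88×59/227 = 22.8722
  OS B, Major: 88×52/227 = 20.1586
  OS B, Minor: 88×66/227 = 25.5859
  OS B, Trivial: 88×50/227 = 19.3833
Contributions (O − E)²/E:
  (35 − 36.1278)²/36.1278 = 0.0352
  (22 − 31.8414)²/31.8414 = 3.0417
  (38 − 40.4141)²/40.4141 = 0.1442
  (44 − 30.6167)²/30.6167 = 5.8502
  (24 − 22.8722)²/22.8722 = 0.0556
  (30 − 20.1586)²/20.1586 = 4.8046
  (28 − 25.5859)²/25.5859 = 0.2278
  (6 − 19.3833)²/19.3833 = 9.2406
χ² = 0.0352 + 3.0417 + 0.1442 + 5.8502 + 0.0556 + 4.8046 + 0.2278 + 9.2406 = 23.400

23.400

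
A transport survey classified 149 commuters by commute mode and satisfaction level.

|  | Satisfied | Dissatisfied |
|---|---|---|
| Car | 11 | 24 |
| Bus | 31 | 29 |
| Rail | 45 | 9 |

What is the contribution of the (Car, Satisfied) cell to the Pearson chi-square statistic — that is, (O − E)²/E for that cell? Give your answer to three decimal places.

4.357

Row total (Car) = 35; column total (Satisfied) = 87; N = 149.
Expected count E = 35 × 87 / 149 = 20.4362.
Contribution = (O − E)²/E = (11 − 20.4362)² / 20.4362 = 4.357.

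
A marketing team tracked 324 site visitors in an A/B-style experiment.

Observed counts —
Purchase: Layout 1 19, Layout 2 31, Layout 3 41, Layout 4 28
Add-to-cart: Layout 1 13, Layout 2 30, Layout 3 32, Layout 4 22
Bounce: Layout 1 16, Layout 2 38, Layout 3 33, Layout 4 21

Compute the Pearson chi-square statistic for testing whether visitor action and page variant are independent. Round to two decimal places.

2.52

Row totals: 119, 97, 108. Column totals: 48, 99, 106, 71. Grand total N = 324.
Expected counts (row total × column total / N):
  Purchase, Layout 1: 119×48/324 = 17.630
  Purchase, Layout 2: 119×99/324 = 36.361
  Purchase, Layout 3: 119×106/324 = 38.932
  Purchase, Layout 4: 119×71/324 = 26.077
  Add-to-cart, Layout 1: 97×48/324 = 14.370
  Add-to-cart, Layout 2: 97×99/324 = 29.639
  Add-to-cart, Layout 3: 97×106/324 = 31.735
  Add-to-cart, Layout 4: 97×71/324 = 21.256
  Bounce, Layout 1: 108×48/324 = 16.000
  Bounce, Layout 2: 108×99/324 = 33.000
  Bounce, Layout 3: 108×106/324 = 35.333
  Bounce, Layout 4: 108×71/324 = 23.667
Contributions (O − E)²/E:
  (19 − 17.630)²/17.630 = 0.1065
  (31 − 36.361)²/36.361 = 0.7904
  (41 − 38.932)²/38.932 = 0.1098
  (28 − 26.077)²/26.077 = 0.1418
  (13 − 14.370)²/14.370 = 0.1306
  (30 − 29.639)²/29.639 = 0.0044
  (32 − 31.735)²/31.735 = 0.0022
  (22 − 21.256)²/21.256 = 0.0260
  (16 − 16.000)²/16.000 = 0.0000
  (38 − 33.000)²/33.000 = 0.7576
  (33 − 35.333)²/35.333 = 0.1540
  (21 − 23.667)²/23.667 = 0.3005
χ² = 0.1065 + 0.7904 + 0.1098 + 0.1418 + 0.1306 + 0.0044 + 0.0022 + 0.0260 + 0.0000 + 0.7576 + 0.1540 + 0.3005 = 2.52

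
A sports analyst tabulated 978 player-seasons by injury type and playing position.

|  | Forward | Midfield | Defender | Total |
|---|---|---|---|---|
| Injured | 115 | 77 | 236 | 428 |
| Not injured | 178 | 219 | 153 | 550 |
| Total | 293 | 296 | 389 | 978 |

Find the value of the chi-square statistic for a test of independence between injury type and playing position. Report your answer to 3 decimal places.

85.489

Grand total N = 978.
Expected counts (row total × column total / N):
  Injured, Forward: 428×293/978 = 128.2249
  Injured, Midfield: 428×296/978 = 129.5378
  Injured, Defender: 428×389/978 = 170.2372
  Not injured, Forward: 550×293/978 = 164.7751
  Not injured, Midfield: 550×296/978 = 166.4622
  Not injured, Defender: 550×389/978 = 218.7628
Contributions (O − E)²/E:
  (115 − 128.2249)²/128.2249 = 1.3640
  (77 − 129.5378)²/129.5378 = 21.3082
  (236 − 170.2372)²/170.2372 = 25.4042
  (178 − 164.7751)²/164.7751 = 1.0614
  (219 − 166.4622)²/166.4622 = 16.5817
  (153 − 218.7628)²/218.7628 = 19.7691
χ² = 1.3640 + 21.3082 + 25.4042 + 1.0614 + 16.5817 + 19.7691 = 85.489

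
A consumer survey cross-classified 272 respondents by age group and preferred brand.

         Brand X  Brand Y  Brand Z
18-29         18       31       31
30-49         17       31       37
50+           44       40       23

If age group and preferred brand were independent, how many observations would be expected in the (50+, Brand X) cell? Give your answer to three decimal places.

31.077

Row total (50+) = 107; column total (Brand X) = 79; grand total N = 272.
Expected count = (row total × column total) / N = 107 × 79 / 272 = 31.077.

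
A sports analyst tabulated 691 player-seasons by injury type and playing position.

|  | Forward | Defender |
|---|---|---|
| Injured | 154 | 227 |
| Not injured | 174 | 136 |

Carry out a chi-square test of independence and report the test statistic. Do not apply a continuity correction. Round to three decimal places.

Row totals: 381, 310. Column totals: 328, 363. Grand total N = 691.
Expected counts (row total × column total / N):
  Injured, Forward: 381×328/691 = 180.8509
  Injured, Defender: 381×363/691 = 200.1491
  Not injured, Forward: 310×328/691 = 147.1491
  Not injured, Defender: 310×363/691 = 162.8509
Contributions (O − E)²/E:
  (154 − 180.8509)²/180.8509 = 3.9865
  (227 − 200.1491)²/200.1491 = 3.6022
  (174 − 147.1491)²/147.1491 = 4.8996
  (136 − 162.8509)²/162.8509 = 4.4272
χ² = 3.9865 + 3.6022 + 4.8996 + 4.4272 = 16.916

16.916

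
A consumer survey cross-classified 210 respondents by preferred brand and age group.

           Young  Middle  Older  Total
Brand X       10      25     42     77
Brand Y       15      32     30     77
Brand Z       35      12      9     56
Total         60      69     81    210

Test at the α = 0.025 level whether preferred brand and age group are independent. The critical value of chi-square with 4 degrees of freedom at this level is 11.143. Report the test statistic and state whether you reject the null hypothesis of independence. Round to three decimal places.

47.786; reject H₀

Grand total N = 210.
Expected counts (row total × column total / N):
  Brand X, Young: 77×60/210 = 22.0000
  Brand X, Middle: 77×69/210 = 25.3000
  Brand X, Older: 77×81/210 = 29.7000
  Brand Y, Young: 77×60/210 = 22.0000
  Brand Y, Middle: 77×69/210 = 25.3000
  Brand Y, Older: 77×81/210 = 29.7000
  Brand Z, Young: 56×60/210 = 16.0000
  Brand Z, Middle: 56×69/210 = 18.4000
  Brand Z, Older: 56×81/210 = 21.6000
Contributions (O − E)²/E:
  (10 − 22.0000)²/22.0000 = 6.5455
  (25 − 25.3000)²/25.3000 = 0.0036
  (42 − 29.7000)²/29.7000 = 5.0939
  (15 − 22.0000)²/22.0000 = 2.2273
  (32 − 25.3000)²/25.3000 = 1.7743
  (30 − 29.7000)²/29.7000 = 0.0030
  (35 − 16.0000)²/16.0000 = 22.5625
  (12 − 18.4000)²/18.4000 = 2.2261
  (9 − 21.6000)²/21.6000 = 7.3500
χ² = 6.5455 + 0.0036 + 5.0939 + 2.2273 + 1.7743 + 0.0030 + 22.5625 + 2.2261 + 7.3500 = 47.786
df = (3−1)(3−1) = 4. Since 47.786 > 11.143, reject the null hypothesis of independence at α = 0.025.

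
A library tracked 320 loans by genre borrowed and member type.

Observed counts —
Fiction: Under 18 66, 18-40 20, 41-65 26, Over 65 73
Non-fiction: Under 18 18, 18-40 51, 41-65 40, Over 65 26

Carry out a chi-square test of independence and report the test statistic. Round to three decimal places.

59.896

Row totals: 185, 135. Column totals: 84, 71, 66, 99. Grand total N = 320.
Expected counts (row total × column total / N):
  Fiction, Under 18: 185×84/320 = 48.5625
  Fiction, 18-40: 185×71/320 = 41.0469
  Fiction, 41-65: 185×66/320 = 38.1562
  Fiction, Over 65: 185×99/320 = 57.2344
  Non-fiction, Under 18: 135×84/320 = 35.4375
  Non-fiction, 18-40: 135×71/320 = 29.9531
  Non-fiction, 41-65: 135×66/320 = 27.8438
  Non-fiction, Over 65: 135×99/320 = 41.7656
Contributions (O − E)²/E:
  (66 − 48.5625)²/48.5625 = 6.2613
  (20 − 41.0469)²/41.0469 = 10.7919
  (26 − 38.1562)²/38.1562 = 3.8728
  (73 − 57.2344)²/57.2344 = 4.3427
  (18 − 35.4375)²/35.4375 = 8.5804
  (51 − 29.9531)²/29.9531 = 14.7889
  (40 − 27.8438)²/27.8438 = 5.3072
  (26 − 41.7656)²/41.7656 = 5.9512
χ² = 6.2613 + 10.7919 + 3.8728 + 4.3427 + 8.5804 + 14.7889 + 5.3072 + 5.9512 = 59.896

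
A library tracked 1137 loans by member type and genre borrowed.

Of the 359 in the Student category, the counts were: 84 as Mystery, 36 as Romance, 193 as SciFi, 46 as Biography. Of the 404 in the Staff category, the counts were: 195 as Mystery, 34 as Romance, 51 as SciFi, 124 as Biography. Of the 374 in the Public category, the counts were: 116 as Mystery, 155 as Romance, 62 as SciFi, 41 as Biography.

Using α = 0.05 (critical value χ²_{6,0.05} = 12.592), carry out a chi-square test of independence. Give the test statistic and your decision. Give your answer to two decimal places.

360.10; reject H₀

Row totals: 359, 404, 374. Column totals: 395, 225, 306, 211. Grand total N = 1137.
Expected counts (row total × column total / N):
  Student, Mystery: 359×395/1137 = 124.7186
  Student, Romance: 359×225/1137 = 71.0422
  Student, SciFi: 359×306/1137 = 96.6174
  Student, Biography: 359×211/1137 = 66.6218
  Staff, Mystery: 404×395/1137 = 140.3518
  Staff, Romance: 404×225/1137 = 79.9472
  Staff, SciFi: 404×306/1137 = 108.7282
  Staff, Biography: 404×211/1137 = 74.9727
  Public, Mystery: 374×395/1137 = 129.9296
  Public, Romance: 374×225/1137 = 74.0106
  Public, SciFi: 374×306/1137 = 100.6544
  Public, Biography: 374×211/1137 = 69.4055
Contributions (O − E)²/E:
  (84 − 124.7186)²/124.7186 = 13.2940
  (36 − 71.0422)²/71.0422 = 17.2849
  (193 − 96.6174)²/96.6174 = 96.1484
  (46 − 66.6218)²/66.6218 = 6.3832
  (195 − 140.3518)²/140.3518 = 21.2781
  (34 − 79.9472)²/79.9472 = 26.4067
  (51 − 108.7282)²/108.7282 = 30.6502
  (124 − 74.9727)²/74.9727 = 32.0607
  (116 − 129.9296)²/129.9296 = 1.4934
  (155 − 74.0106)²/74.0106 = 88.6263
  (62 − 100.6544)²/100.6544 = 14.8445
  (41 − 69.4055)²/69.4055 = 11.6255
χ² = 13.2940 + 17.2849 + 96.1484 + 6.3832 + 21.2781 + 26.4067 + 30.6502 + 32.0607 + 1.4934 + 88.6263 + 14.8445 + 11.6255 = 360.10
df = (3−1)(4−1) = 6. Since 360.10 > 12.592, reject the null hypothesis of independence at α = 0.05.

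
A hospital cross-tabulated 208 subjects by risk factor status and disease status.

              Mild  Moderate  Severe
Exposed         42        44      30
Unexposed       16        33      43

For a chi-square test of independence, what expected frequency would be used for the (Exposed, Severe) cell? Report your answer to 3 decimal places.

Row total (Exposed) = 116; column total (Severe) = 73; grand total N = 208.
Expected count = (row total × column total) / N = 116 × 73 / 208 = 40.712.

40.712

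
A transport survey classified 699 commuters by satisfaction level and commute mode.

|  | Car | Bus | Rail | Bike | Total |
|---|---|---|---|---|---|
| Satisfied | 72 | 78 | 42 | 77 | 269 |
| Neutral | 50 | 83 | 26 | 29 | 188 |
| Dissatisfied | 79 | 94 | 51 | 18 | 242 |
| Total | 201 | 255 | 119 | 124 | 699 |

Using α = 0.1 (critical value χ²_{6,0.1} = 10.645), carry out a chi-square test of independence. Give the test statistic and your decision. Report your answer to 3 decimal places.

46.263; reject H₀

Grand total N = 699.
Expected counts (row total × column total / N):
  Satisfied, Car: 269×201/699 = 77.35193
  Satisfied, Bus: 269×255/699 = 98.13305
  Satisfied, Rail: 269×119/699 = 45.79542
  Satisfied, Bike: 269×124/699 = 47.71960
  Neutral, Car: 188×201/699 = 54.06009
  Neutral, Bus: 188×255/699 = 68.58369
  Neutral, Rail: 188×119/699 = 32.00572
  Neutral, Bike: 188×124/699 = 33.35050
  Dissatisfied, Car: 242×201/699 = 69.58798
  Dissatisfied, Bus: 242×255/699 = 88.28326
  Dissatisfied, Rail: 242×119/699 = 41.19886
  Dissatisfied, Bike: 242×124/699 = 42.92990
Contributions (O − E)²/E:
  (72 − 77.35193)²/77.35193 = 0.3703
  (78 − 98.13305)²/98.13305 = 4.1305
  (42 − 45.79542)²/45.79542 = 0.3146
  (77 − 47.71960)²/47.71960 = 17.9662
  (50 − 54.06009)²/54.06009 = 0.3049
  (83 − 68.58369)²/68.58369 = 3.0303
  (26 − 32.00572)²/32.00572 = 1.1269
  (29 − 33.35050)²/33.35050 = 0.5675
  (79 − 69.58798)²/69.58798 = 1.2730
  (94 − 88.28326)²/88.28326 = 0.3702
  (51 − 41.19886)²/41.19886 = 2.3317
  (18 − 42.92990)²/42.92990 = 14.4771
χ² = 0.3703 + 4.1305 + 0.3146 + 17.9662 + 0.3049 + 3.0303 + 1.1269 + 0.5675 + 1.2730 + 0.3702 + 2.3317 + 14.4771 = 46.263
df = (3−1)(4−1) = 6. Since 46.263 > 10.645, reject the null hypothesis of independence at α = 0.1.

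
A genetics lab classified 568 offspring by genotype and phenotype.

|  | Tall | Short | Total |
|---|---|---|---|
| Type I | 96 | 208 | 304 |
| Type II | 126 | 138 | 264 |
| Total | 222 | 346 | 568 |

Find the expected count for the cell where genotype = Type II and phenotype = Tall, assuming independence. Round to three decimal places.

Row total (Type II) = 264; column total (Tall) = 222; grand total N = 568.
Expected count = (row total × column total) / N = 264 × 222 / 568 = 103.183.

103.183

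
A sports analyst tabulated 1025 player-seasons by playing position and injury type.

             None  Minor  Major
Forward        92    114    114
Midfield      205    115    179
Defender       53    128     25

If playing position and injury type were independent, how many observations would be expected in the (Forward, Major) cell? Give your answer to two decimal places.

Row total (Forward) = 320; column total (Major) = 318; grand total N = 1025.
Expected count = (row total × column total) / N = 320 × 318 / 1025 = 99.28.

99.28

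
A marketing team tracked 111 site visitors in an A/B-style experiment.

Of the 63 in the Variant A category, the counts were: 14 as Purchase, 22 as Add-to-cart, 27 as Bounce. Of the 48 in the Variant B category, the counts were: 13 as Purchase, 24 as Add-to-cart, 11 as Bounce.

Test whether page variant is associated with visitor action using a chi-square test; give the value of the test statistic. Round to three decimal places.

4.924

Row totals: 63, 48. Column totals: 27, 46, 38. Grand total N = 111.
Expected counts (row total × column total / N):
  Variant A, Purchase: 63×27/111 = 15.3243
  Variant A, Add-to-cart: 63×46/111 = 26.1081
  Variant A, Bounce: 63×38/111 = 21.5676
  Variant B, Purchase: 48×27/111 = 11.6757
  Variant B, Add-to-cart: 48×46/111 = 19.8919
  Variant B, Bounce: 48×38/111 = 16.4324
Contributions (O − E)²/E:
  (14 − 15.3243)²/15.3243 = 0.1144
  (22 − 26.1081)²/26.1081 = 0.6464
  (27 − 21.5676)²/21.5676 = 1.3683
  (13 − 11.6757)²/11.6757 = 0.1502
  (24 − 19.8919)²/19.8919 = 0.8484
  (11 − 16.4324)²/16.4324 = 1.7959
χ² = 0.1144 + 0.6464 + 1.3683 + 0.1502 + 0.8484 + 1.7959 = 4.924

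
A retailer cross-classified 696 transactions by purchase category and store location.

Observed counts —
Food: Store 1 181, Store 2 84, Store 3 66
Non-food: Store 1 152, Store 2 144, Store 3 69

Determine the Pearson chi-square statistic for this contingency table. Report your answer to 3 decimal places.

16.761

Row totals: 331, 365. Column totals: 333, 228, 135. Grand total N = 696.
Expected counts (row total × column total / N):
  Food, Store 1: 331×333/696 = 158.3664
  Food, Store 2: 331×228/696 = 108.4310
  Food, Store 3: 331×135/696 = 64.2026
  Non-food, Store 1: 365×333/696 = 174.6336
  Non-food, Store 2: 365×228/696 = 119.5690
  Non-food, Store 3: 365×135/696 = 70.7974
Contributions (O − E)²/E:
  (181 − 158.3664)²/158.3664 = 3.2348
  (84 − 108.4310)²/108.4310 = 5.5046
  (66 − 64.2026)²/64.2026 = 0.0503
  (152 − 174.6336)²/174.6336 = 2.9335
  (144 − 119.5690)²/119.5690 = 4.9919
  (69 − 70.7974)²/70.7974 = 0.0456
χ² = 3.2348 + 5.5046 + 0.0503 + 2.9335 + 4.9919 + 0.0456 = 16.761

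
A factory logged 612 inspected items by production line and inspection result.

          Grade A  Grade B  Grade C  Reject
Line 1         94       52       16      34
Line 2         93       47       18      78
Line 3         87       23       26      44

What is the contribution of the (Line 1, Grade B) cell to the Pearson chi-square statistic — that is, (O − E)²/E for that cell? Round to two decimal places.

4.28

Row total (Line 1) = 196; column total (Grade B) = 122; N = 612.
Expected count E = 196 × 122 / 612 = 39.072.
Contribution = (O − E)²/E = (52 − 39.072)² / 39.072 = 4.28.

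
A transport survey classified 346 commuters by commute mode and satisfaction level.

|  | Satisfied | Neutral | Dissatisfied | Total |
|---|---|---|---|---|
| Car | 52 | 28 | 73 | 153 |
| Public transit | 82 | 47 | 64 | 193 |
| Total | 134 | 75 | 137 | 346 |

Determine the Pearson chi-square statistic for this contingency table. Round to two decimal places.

Grand total N = 346.
Expected counts (row total × column total / N):
  Car, Satisfied: 153×134/346 = 59.254
  Car, Neutral: 153×75/346 = 33.165
  Car, Dissatisfied: 153×137/346 = 60.581
  Public transit, Satisfied: 193×134/346 = 74.746
  Public transit, Neutral: 193×75/346 = 41.835
  Public transit, Dissatisfied: 193×137/346 = 76.419
Contributions (O − E)²/E:
  (52 − 59.254)²/59.254 = 0.8881
  (28 − 33.165)²/33.165 = 0.8044
  (73 − 60.581)²/60.581 = 2.5459
  (82 − 74.746)²/74.746 = 0.7040
  (47 − 41.835)²/41.835 = 0.6377
  (64 − 76.419)²/76.419 = 2.0182
χ² = 0.8881 + 0.8044 + 2.5459 + 0.7040 + 0.6377 + 2.0182 = 7.60

7.60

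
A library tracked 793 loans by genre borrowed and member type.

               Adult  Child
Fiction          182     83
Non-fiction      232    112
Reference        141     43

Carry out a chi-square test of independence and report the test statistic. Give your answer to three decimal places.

Row totals: 265, 344, 184. Column totals: 555, 238. Grand total N = 793.
Expected counts (row total × column total / N):
  Fiction, Adult: 265×555/793 = 185.4666
  Fiction, Child: 265×238/793 = 79.5334
  Non-fiction, Adult: 344×555/793 = 240.7566
  Non-fiction, Child: 344×238/793 = 103.2434
  Reference, Adult: 184×555/793 = 128.7768
  Reference, Child: 184×238/793 = 55.2232
Contributions (O − E)²/E:
  (182 − 185.4666)²/185.4666 = 0.0648
  (83 − 79.5334)²/79.5334 = 0.1511
  (232 − 240.7566)²/240.7566 = 0.3185
  (112 − 103.2434)²/103.2434 = 0.7427
  (141 − 128.7768)²/128.7768 = 1.1602
  (43 − 55.2232)²/55.2232 = 2.7055
χ² = 0.0648 + 0.1511 + 0.3185 + 0.7427 + 1.1602 + 2.7055 = 5.143

5.143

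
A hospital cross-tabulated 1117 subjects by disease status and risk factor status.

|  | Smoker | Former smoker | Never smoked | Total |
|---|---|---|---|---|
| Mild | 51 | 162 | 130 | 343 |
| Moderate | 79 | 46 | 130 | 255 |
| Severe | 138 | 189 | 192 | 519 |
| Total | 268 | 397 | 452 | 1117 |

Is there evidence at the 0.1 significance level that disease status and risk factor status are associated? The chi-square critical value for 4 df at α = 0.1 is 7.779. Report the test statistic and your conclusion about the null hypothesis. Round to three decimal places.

62.895; reject H₀

Grand total N = 1117.
Expected counts (row total × column total / N):
  Mild, Smoker: 343×268/1117 = 82.29543
  Mild, Former smoker: 343×397/1117 = 121.90779
  Mild, Never smoked: 343×452/1117 = 138.79678
  Moderate, Smoker: 255×268/1117 = 61.18174
  Moderate, Former smoker: 255×397/1117 = 90.63115
  Moderate, Never smoked: 255×452/1117 = 103.18711
  Severe, Smoker: 519×268/1117 = 124.52283
  Severe, Former smoker: 519×397/1117 = 184.46106
  Severe, Never smoked: 519×452/1117 = 210.01611
Contributions (O − E)²/E:
  (51 − 82.29543)²/82.29543 = 11.9011
  (162 − 121.90779)²/121.90779 = 13.1853
  (130 − 138.79678)²/138.79678 = 0.5575
  (79 − 61.18174)²/61.18174 = 5.1893
  (46 − 90.63115)²/90.63115 = 21.9785
  (130 − 103.18711)²/103.18711 = 6.9673
  (138 − 124.52283)²/124.52283 = 1.4586
  (189 − 184.46106)²/184.46106 = 0.1117
  (192 − 210.01611)²/210.01611 = 1.5455
χ² = 11.9011 + 13.1853 + 0.5575 + 5.1893 + 21.9785 + 6.9673 + 1.4586 + 0.1117 + 1.5455 = 62.895
df = (3−1)(3−1) = 4. Since 62.895 > 7.779, reject the null hypothesis of independence at α = 0.1.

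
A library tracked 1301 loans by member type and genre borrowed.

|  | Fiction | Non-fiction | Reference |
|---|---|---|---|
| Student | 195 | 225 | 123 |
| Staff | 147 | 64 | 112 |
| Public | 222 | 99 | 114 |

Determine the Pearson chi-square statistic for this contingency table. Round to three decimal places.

66.896

Row totals: 543, 323, 435. Column totals: 564, 388, 349. Grand total N = 1301.
Expected counts (row total × column total / N):
  Student, Fiction: 543×564/1301 = 235.3974
  Student, Non-fiction: 543×388/1301 = 161.9400
  Student, Reference: 543×349/1301 = 145.6626
  Staff, Fiction: 323×564/1301 = 140.0246
  Staff, Non-fiction: 323×388/1301 = 96.3290
  Staff, Reference: 323×349/1301 = 86.6464
  Public, Fiction: 435×564/1301 = 188.5780
  Public, Non-fiction: 435×388/1301 = 129.7310
  Public, Reference: 435×349/1301 = 116.6910
Contributions (O − E)²/E:
  (195 − 235.3974)²/235.3974 = 6.9327
  (225 − 161.9400)²/161.9400 = 24.5558
  (123 − 145.6626)²/145.6626 = 3.5259
  (147 − 140.0246)²/140.0246 = 0.3475
  (64 − 96.3290)²/96.3290 = 10.8499
  (112 − 86.6464)²/86.6464 = 7.4187
  (222 − 188.5780)²/188.5780 = 5.9234
  (99 − 129.7310)²/129.7310 = 7.2796
  (114 − 116.6910)²/116.6910 = 0.0621
χ² = 6.9327 + 24.5558 + 3.5259 + 0.3475 + 10.8499 + 7.4187 + 5.9234 + 7.2796 + 0.0621 = 66.896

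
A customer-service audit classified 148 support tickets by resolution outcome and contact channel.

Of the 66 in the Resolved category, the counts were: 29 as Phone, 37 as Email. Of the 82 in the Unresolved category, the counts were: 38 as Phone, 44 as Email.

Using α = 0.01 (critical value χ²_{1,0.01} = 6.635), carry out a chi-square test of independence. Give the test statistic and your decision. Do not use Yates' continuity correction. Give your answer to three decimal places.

Row totals: 66, 82. Column totals: 67, 81. Grand total N = 148.
Expected counts (row total × column total / N):
  Resolved, Phone: 66×67/148 = 29.8784
  Resolved, Email: 66×81/148 = 36.1216
  Unresolved, Phone: 82×67/148 = 37.1216
  Unresolved, Email: 82×81/148 = 44.8784
Contributions (O − E)²/E:
  (29 − 29.8784)²/29.8784 = 0.0258
  (37 − 36.1216)²/36.1216 = 0.0214
  (38 − 37.1216)²/37.1216 = 0.0208
  (44 − 44.8784)²/44.8784 = 0.0172
χ² = 0.0258 + 0.0214 + 0.0208 + 0.0172 = 0.085
df = (2−1)(2−1) = 1. Since 0.085 < 6.635, fail to reject the null hypothesis of independence at α = 0.01.

0.085; fail to reject H₀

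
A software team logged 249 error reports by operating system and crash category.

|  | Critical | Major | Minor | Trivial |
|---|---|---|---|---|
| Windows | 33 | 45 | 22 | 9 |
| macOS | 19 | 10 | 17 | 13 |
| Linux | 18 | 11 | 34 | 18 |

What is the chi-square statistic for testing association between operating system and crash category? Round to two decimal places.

Row totals: 109, 59, 81. Column totals: 70, 66, 73, 40. Grand total N = 249.
Expected counts (row total × column total / N):
  Windows, Critical: 109×70/249 = 30.643
  Windows, Major: 109×66/249 = 28.892
  Windows, Minor: 109×73/249 = 31.956
  Windows, Trivial: 109×40/249 = 17.510
  macOS, Critical: 59×70/249 = 16.586
  macOS, Major: 59×66/249 = 15.639
  macOS, Minor: 59×73/249 = 17.297
  macOS, Trivial: 59×40/249 = 9.478
  Linux, Critical: 81×70/249 = 22.771
  Linux, Major: 81×66/249 = 21.470
  Linux, Minor: 81×73/249 = 23.747
  Linux, Trivial: 81×40/249 = 13.012
Contributions (O − E)²/E:
  (33 − 30.643)²/30.643 = 0.1813
  (45 − 28.892)²/28.892 = 8.9806
  (22 − 31.956)²/31.956 = 3.1018
  (9 − 17.510)²/17.510 = 4.1359
  (19 − 16.586)²/16.586 = 0.3513
  (10 − 15.639)²/15.639 = 2.0333
  (17 − 17.297)²/17.297 = 0.0051
  (13 − 9.478)²/9.478 = 1.3088
  (18 − 22.771)²/22.771 = 0.9996
  (11 − 21.470)²/21.470 = 5.1058
  (34 − 23.747)²/23.747 = 4.4268
  (18 − 13.012)²/13.012 = 1.9121
χ² = 0.1813 + 8.9806 + 3.1018 + 4.1359 + 0.3513 + 2.0333 + 0.0051 + 1.3088 + 0.9996 + 5.1058 + 4.4268 + 1.9121 = 32.54

32.54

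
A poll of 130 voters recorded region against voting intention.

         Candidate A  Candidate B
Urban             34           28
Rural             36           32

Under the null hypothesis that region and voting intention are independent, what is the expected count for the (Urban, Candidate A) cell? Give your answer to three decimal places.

Row total (Urban) = 62; column total (Candidate A) = 70; grand total N = 130.
Expected count = (row total × column total) / N = 62 × 70 / 130 = 33.385.

33.385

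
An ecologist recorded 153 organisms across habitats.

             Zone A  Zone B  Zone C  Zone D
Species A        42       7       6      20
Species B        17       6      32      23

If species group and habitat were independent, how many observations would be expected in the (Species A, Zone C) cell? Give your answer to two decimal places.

18.63

Row total (Species A) = 75; column total (Zone C) = 38; grand total N = 153.
Expected count = (row total × column total) / N = 75 × 38 / 153 = 18.63.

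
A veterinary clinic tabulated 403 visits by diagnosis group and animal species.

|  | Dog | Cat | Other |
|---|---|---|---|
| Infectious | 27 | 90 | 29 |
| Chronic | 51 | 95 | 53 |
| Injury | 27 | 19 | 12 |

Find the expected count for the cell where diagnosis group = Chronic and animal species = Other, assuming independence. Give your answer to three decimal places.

Row total (Chronic) = 199; column total (Other) = 94; grand total N = 403.
Expected count = (row total × column total) / N = 199 × 94 / 403 = 46.417.

46.417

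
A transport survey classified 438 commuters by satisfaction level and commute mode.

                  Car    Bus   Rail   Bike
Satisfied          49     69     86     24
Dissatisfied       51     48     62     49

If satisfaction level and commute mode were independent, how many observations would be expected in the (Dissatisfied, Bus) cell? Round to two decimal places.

Row total (Dissatisfied) = 210; column total (Bus) = 117; grand total N = 438.
Expected count = (row total × column total) / N = 210 × 117 / 438 = 56.10.

56.10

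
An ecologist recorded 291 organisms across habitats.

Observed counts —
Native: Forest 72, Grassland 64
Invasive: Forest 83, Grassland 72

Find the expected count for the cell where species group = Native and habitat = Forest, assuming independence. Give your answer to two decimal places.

72.44

Row total (Native) = 136; column total (Forest) = 155; grand total N = 291.
Expected count = (row total × column total) / N = 136 × 155 / 291 = 72.44.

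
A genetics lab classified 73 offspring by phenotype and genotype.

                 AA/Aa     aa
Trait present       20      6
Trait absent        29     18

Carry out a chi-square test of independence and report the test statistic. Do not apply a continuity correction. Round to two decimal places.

Row totals: 26, 47. Column totals: 49, 24. Grand total N = 73.
Expected counts (row total × column total / N):
  Trait present, AA/Aa: 26×49/73 = 17.452
  Trait present, aa: 26×24/73 = 8.548
  Trait absent, AA/Aa: 47×49/73 = 31.548
  Trait absent, aa: 47×24/73 = 15.452
Contributions (O − E)²/E:
  (20 − 17.452)²/17.452 = 0.3720
  (6 − 8.548)²/8.548 = 0.7595
  (29 − 31.548)²/31.548 = 0.2058
  (18 − 15.452)²/15.452 = 0.4202
χ² = 0.3720 + 0.7595 + 0.2058 + 0.4202 = 1.76

1.76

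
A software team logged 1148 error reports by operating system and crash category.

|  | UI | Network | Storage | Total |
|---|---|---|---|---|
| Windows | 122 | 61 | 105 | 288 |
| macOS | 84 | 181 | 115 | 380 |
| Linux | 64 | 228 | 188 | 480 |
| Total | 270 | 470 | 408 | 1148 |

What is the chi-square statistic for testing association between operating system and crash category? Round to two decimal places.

Grand total N = 1148.
Expected counts (row total × column total / N):
  Windows, UI: 288×270/1148 = 67.735
  Windows, Network: 288×470/1148 = 117.909
  Windows, Storage: 288×408/1148 = 102.355
  macOS, UI: 380×270/1148 = 89.373
  macOS, Network: 380×470/1148 = 155.575
  macOS, Storage: 380×408/1148 = 135.052
  Linux, UI: 480×270/1148 = 112.892
  Linux, Network: 480×470/1148 = 196.516
  Linux, Storage: 480×408/1148 = 170.592
Contributions (O − E)²/E:
  (122 − 67.735)²/67.735 = 43.4737
  (61 − 117.909)²/117.909 = 27.4672
  (105 − 102.355)²/102.355 = 0.0684
  (84 − 89.373)²/89.373 = 0.3230
  (181 − 155.575)²/155.575 = 4.1551
  (115 − 135.052)²/135.052 = 2.9772
  (64 − 112.892)²/112.892 = 21.1745
  (228 − 196.516)²/196.516 = 5.0441
  (188 − 170.592)²/170.592 = 1.7764
χ² = 43.4737 + 27.4672 + 0.0684 + 0.3230 + 4.1551 + 2.9772 + 21.1745 + 5.0441 + 1.7764 = 106.46

106.46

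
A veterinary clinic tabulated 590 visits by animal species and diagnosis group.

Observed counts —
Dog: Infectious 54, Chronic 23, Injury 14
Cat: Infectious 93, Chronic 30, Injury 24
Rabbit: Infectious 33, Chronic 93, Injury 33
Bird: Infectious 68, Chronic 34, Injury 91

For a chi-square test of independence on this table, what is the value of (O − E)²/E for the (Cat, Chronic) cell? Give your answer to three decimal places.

4.915

Row total (Cat) = 147; column total (Chronic) = 180; N = 590.
Expected count E = 147 × 180 / 590 = 44.84746.
Contribution = (O − E)²/E = (30 − 44.84746)² / 44.84746 = 4.915.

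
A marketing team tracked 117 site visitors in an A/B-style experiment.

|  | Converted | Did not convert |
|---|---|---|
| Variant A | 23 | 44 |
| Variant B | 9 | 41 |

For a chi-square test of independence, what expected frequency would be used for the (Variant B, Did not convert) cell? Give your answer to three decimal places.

Row total (Variant B) = 50; column total (Did not convert) = 85; grand total N = 117.
Expected count = (row total × column total) / N = 50 × 85 / 117 = 36.325.

36.325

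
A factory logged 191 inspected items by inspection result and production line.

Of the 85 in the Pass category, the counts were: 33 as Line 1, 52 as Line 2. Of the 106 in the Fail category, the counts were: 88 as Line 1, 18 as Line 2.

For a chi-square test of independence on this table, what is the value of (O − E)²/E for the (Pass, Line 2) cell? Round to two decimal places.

Row total (Pass) = 85; column total (Line 2) = 70; N = 191.
Expected count E = 85 × 70 / 191 = 31.1518.
Contribution = (O − E)²/E = (52 − 31.1518)² / 31.1518 = 13.95.

13.95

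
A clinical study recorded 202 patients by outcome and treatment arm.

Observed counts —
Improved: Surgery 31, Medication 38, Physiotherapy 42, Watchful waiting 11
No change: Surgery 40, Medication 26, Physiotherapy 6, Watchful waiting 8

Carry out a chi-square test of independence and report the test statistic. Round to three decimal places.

23.132

Row totals: 122, 80. Column totals: 71, 64, 48, 19. Grand total N = 202.
Expected counts (row total × column total / N):
  Improved, Surgery: 122×71/202 = 42.8812
  Improved, Medication: 122×64/202 = 38.6535
  Improved, Physiotherapy: 122×48/202 = 28.9901
  Improved, Watchful waiting: 122×19/202 = 11.4752
  No change, Surgery: 80×71/202 = 28.1188
  No change, Medication: 80×64/202 = 25.3465
  No change, Physiotherapy: 80×48/202 = 19.0099
  No change, Watchful waiting: 80×19/202 = 7.5248
Contributions (O − E)²/E:
  (31 − 42.8812)²/42.8812 = 3.2920
  (38 − 38.6535)²/38.6535 = 0.0110
  (42 − 28.9901)²/28.9901 = 5.8385
  (11 − 11.4752)²/11.4752 = 0.0197
  (40 − 28.1188)²/28.1188 = 5.0202
  (26 − 25.3465)²/25.3465 = 0.0168
  (6 − 19.0099)²/19.0099 = 8.9037
  (8 − 7.5248)²/7.5248 = 0.0300
χ² = 3.2920 + 0.0110 + 5.8385 + 0.0197 + 5.0202 + 0.0168 + 8.9037 + 0.0300 = 23.132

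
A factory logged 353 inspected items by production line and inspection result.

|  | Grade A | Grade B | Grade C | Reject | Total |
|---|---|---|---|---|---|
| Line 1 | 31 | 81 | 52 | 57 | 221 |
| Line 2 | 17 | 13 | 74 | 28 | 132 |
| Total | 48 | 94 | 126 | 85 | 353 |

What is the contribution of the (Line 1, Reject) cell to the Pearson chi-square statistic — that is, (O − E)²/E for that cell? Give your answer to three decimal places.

0.269

Row total (Line 1) = 221; column total (Reject) = 85; N = 353.
Expected count E = 221 × 85 / 353 = 53.2153.
Contribution = (O − E)²/E = (57 − 53.2153)² / 53.2153 = 0.269.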